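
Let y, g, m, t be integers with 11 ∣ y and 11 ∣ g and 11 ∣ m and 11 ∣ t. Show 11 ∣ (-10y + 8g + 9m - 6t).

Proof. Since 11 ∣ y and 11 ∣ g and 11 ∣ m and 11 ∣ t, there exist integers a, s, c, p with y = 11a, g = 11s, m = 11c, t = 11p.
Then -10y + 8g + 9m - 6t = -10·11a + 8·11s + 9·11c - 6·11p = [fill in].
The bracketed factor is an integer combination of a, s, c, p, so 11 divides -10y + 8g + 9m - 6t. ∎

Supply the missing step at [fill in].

11(-10a + 9c - 6p + 8s)

Pull the common 11 out of every term: -10·11a + 8·11s + 9·11c - 6·11p = 11(-10a + 9c - 6p + 8s).
-10a + 9c - 6p + 8s is an integer, which exhibits the divisibility.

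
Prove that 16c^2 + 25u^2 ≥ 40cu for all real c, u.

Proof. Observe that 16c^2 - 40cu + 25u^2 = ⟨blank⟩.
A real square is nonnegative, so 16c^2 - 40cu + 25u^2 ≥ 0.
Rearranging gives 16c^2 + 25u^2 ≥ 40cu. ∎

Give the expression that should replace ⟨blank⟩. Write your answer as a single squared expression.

(4c - 5u)^2

16c^2 - 40cu + 25u^2 is a perfect-square trinomial: the outer terms are (4c)^2 and (5u)^2, and the cross term is -2·4c·5u.
So 16c^2 - 40cu + 25u^2 = (4c - 5u)^2 ≥ 0.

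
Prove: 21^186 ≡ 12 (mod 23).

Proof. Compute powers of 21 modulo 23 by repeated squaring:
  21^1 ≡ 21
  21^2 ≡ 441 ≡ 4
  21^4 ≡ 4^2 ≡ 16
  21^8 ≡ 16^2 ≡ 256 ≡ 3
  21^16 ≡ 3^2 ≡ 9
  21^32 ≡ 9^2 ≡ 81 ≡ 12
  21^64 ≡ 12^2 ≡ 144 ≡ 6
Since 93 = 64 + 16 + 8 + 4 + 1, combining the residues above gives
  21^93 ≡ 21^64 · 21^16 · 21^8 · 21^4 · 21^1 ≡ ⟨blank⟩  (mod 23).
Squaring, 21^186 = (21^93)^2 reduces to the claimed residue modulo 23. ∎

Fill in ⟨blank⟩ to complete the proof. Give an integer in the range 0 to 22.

Multiply the listed residues: 6 · 9 · 3 · 16 · 21 = 54 → 162 → 2592 → 54432.
Reducing modulo 23: 54432 = 2366·23 + 14, so 21^93 ≡ 14.

14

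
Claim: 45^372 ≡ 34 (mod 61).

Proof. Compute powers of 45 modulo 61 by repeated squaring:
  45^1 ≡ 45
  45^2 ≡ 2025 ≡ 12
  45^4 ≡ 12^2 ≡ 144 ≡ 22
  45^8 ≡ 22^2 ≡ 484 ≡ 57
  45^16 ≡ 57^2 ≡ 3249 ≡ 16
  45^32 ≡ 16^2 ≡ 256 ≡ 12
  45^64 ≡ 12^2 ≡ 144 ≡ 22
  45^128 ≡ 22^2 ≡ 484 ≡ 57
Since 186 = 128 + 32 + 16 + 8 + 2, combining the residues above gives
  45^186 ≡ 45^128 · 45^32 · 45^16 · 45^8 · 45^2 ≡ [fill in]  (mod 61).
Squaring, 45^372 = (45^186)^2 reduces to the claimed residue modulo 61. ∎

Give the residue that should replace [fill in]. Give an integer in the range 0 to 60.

45^128 · 45^32 · 45^16 · 45^8 · 45^2 ≡ 57 · 12 · 16 · 57 · 12 = 7485696.
7485696 mod 61 = 20, so 45^186 ≡ 20 (mod 61).

20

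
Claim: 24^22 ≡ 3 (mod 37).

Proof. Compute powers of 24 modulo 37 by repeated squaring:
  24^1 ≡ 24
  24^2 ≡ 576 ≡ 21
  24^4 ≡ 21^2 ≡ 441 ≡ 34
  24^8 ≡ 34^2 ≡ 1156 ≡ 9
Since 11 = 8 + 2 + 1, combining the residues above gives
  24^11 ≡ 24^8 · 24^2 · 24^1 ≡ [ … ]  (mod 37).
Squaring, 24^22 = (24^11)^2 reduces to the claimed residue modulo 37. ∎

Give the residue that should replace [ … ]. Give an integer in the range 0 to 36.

Multiply the listed residues: 9 · 21 · 24 = 189 → 4536.
Reducing modulo 37: 4536 = 122·37 + 22, so 24^11 ≡ 22.

22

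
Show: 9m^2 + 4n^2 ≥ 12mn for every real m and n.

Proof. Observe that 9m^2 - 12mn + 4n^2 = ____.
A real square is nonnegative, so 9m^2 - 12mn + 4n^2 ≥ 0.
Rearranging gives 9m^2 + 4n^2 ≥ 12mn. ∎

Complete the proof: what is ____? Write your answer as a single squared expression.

9m^2 - 12mn + 4n^2 is a perfect-square trinomial: the outer terms are (3m)^2 and (2n)^2, and the cross term is -2·3m·2n.
So 9m^2 - 12mn + 4n^2 = (3m - 2n)^2 ≥ 0.

(3m - 2n)^2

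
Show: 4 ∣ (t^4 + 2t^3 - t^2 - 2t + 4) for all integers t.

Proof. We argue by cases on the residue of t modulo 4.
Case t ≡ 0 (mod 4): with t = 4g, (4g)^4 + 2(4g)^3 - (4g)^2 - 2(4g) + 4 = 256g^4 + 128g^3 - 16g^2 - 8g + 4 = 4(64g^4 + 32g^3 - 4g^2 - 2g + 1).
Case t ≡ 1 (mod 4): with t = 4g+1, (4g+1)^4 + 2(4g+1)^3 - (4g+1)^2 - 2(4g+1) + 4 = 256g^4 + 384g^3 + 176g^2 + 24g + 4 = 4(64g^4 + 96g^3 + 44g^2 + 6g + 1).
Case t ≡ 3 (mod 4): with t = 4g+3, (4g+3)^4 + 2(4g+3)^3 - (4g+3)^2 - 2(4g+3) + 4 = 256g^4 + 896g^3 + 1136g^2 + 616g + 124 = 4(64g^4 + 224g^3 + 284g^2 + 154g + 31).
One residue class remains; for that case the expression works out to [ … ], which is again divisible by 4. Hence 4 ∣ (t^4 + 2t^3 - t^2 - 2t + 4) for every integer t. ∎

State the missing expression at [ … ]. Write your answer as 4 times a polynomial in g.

Only t ≡ 2 (mod 4) is unaccounted for. Put t = 4g+2:
(4g+2)^4 + 2(4g+2)^3 - (4g+2)^2 - 2(4g+2) + 4 expands to 256g^4 + 640g^3 + 560g^2 + 200g + 28,
and factoring out 4 leaves 4(64g^4 + 160g^3 + 140g^2 + 50g + 7).

4(64g^4 + 160g^3 + 140g^2 + 50g + 7)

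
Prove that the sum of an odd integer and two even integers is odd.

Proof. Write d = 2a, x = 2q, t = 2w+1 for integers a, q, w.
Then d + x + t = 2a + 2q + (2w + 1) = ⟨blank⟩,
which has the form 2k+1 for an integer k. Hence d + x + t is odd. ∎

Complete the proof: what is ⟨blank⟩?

Expanding: 2a + 2q + (2w + 1) = 2a + 2q + 2w + 1.
Every term except the constant is even, so this is 2(a + q + w) + 1,
and a + q + w ∈ ℤ gives the required form.

2(a + q + w) + 1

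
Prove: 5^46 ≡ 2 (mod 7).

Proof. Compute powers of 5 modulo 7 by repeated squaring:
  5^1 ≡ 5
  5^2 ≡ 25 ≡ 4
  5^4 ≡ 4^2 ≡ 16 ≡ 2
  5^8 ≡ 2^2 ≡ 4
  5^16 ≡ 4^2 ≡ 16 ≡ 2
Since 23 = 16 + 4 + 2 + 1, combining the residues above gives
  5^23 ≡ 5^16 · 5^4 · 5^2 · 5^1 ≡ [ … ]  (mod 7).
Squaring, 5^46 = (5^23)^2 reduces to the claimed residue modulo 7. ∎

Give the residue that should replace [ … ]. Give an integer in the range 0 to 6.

Multiply the listed residues: 2 · 2 · 4 · 5 = 4 → 16 → 80.
Reducing modulo 7: 80 = 11·7 + 3, so 5^23 ≡ 3.

3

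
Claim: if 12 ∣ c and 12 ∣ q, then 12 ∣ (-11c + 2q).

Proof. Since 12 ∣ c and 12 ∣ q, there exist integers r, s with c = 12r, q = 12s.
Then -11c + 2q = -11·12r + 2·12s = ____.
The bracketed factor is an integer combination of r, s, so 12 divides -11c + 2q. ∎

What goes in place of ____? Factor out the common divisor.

12(-11r + 2s)

Each term has a factor of 12: -11·12r + 2·12s = 12·(-11r + 2s).
Since -11r + 2s is an integer, 12 ∣ (-11c + 2q).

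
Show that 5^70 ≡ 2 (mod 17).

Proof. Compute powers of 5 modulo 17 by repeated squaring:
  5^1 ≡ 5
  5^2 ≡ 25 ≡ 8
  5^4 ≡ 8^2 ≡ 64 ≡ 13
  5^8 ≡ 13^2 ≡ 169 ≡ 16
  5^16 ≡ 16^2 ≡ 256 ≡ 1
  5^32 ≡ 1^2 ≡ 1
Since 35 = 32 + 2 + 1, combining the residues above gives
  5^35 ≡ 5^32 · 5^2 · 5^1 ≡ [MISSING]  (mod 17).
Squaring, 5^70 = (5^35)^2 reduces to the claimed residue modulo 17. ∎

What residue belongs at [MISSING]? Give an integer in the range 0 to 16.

5^32 · 5^2 · 5^1 ≡ 1 · 8 · 5 = 40.
40 mod 17 = 6, so 5^35 ≡ 6 (mod 17).

6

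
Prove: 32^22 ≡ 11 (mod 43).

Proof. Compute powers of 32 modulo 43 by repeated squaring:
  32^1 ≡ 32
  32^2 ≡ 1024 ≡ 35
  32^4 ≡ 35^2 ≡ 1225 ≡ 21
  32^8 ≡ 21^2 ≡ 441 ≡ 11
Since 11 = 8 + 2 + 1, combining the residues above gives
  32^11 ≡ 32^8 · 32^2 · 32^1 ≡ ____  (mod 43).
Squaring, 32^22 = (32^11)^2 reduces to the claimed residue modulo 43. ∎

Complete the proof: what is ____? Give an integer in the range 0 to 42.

32^8 · 32^2 · 32^1 ≡ 11 · 35 · 32 = 12320.
12320 mod 43 = 22, so 32^11 ≡ 22 (mod 43).

22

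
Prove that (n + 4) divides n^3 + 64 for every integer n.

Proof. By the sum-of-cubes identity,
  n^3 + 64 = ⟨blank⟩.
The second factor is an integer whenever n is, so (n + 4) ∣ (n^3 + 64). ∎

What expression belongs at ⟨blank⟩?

(n + 4)(n^2 - 4n + 16)

a^3 + b^3 = (a + b)(a^2 - ab + b^2). With a = n, b = 4:
n^3 + 64 = (n + 4)(n^2 - 4n + 16).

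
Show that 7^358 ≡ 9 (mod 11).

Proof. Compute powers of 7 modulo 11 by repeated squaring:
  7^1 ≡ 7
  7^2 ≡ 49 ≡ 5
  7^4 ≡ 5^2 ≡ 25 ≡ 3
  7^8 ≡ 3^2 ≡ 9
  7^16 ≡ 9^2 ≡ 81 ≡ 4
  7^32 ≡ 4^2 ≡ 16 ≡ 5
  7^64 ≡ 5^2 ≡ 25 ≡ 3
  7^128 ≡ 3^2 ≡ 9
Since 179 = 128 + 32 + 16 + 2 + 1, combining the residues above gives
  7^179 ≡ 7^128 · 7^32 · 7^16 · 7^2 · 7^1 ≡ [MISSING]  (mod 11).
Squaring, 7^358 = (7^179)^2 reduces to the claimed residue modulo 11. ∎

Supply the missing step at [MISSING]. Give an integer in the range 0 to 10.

Multiply the listed residues: 9 · 5 · 4 · 5 · 7 = 45 → 180 → 900 → 6300.
Reducing modulo 11: 6300 = 572·11 + 8, so 7^179 ≡ 8.

8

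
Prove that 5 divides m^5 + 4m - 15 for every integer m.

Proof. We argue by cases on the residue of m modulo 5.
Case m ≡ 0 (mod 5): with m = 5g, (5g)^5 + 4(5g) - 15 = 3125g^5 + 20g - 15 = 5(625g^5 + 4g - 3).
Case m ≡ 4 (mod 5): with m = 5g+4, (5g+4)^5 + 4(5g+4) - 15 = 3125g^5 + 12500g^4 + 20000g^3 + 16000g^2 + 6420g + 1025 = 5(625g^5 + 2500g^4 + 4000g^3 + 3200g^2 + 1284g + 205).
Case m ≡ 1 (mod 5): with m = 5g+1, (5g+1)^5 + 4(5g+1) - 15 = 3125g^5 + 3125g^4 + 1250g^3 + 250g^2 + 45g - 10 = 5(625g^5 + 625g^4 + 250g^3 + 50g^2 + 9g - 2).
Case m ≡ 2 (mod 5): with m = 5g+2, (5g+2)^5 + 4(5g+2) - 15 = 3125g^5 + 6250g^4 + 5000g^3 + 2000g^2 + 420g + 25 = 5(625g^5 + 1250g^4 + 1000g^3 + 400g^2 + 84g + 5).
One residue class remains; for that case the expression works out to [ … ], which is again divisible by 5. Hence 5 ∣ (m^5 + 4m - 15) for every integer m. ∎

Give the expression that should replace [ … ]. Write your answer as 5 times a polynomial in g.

5(625g^5 + 1875g^4 + 2250g^3 + 1350g^2 + 409g + 48)

The residues treated are {0, 4, 1, 2}, so the missing case is m ≡ 3 (mod 5); write m = 5g+3.
Then (5g+3)^5 + 4(5g+3) - 15 = 3125g^5 + 9375g^4 + 11250g^3 + 6750g^2 + 2045g + 240 = 5(625g^5 + 1875g^4 + 2250g^3 + 1350g^2 + 409g + 48).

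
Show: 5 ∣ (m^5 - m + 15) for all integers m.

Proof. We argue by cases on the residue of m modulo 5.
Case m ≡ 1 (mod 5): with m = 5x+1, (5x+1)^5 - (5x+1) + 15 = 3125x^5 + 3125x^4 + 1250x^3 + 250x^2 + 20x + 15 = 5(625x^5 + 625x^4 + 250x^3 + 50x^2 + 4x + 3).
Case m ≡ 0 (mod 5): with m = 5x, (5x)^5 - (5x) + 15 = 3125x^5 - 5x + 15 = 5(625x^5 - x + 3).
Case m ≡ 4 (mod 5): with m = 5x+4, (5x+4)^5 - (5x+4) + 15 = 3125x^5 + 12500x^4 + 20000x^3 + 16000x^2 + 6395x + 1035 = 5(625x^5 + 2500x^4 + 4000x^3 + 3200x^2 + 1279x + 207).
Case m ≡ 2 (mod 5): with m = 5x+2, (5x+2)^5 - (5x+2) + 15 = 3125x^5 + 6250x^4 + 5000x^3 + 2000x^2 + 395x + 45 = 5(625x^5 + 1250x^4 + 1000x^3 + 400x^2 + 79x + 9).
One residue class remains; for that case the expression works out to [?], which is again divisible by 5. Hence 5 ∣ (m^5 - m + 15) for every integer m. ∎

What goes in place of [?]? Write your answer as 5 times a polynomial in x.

5(625x^5 + 1875x^4 + 2250x^3 + 1350x^2 + 404x + 51)

Only m ≡ 3 (mod 5) is unaccounted for. Put m = 5x+3:
(5x+3)^5 - (5x+3) + 15 expands to 3125x^5 + 9375x^4 + 11250x^3 + 6750x^2 + 2020x + 255,
and factoring out 5 leaves 5(625x^5 + 1875x^4 + 2250x^3 + 1350x^2 + 404x + 51).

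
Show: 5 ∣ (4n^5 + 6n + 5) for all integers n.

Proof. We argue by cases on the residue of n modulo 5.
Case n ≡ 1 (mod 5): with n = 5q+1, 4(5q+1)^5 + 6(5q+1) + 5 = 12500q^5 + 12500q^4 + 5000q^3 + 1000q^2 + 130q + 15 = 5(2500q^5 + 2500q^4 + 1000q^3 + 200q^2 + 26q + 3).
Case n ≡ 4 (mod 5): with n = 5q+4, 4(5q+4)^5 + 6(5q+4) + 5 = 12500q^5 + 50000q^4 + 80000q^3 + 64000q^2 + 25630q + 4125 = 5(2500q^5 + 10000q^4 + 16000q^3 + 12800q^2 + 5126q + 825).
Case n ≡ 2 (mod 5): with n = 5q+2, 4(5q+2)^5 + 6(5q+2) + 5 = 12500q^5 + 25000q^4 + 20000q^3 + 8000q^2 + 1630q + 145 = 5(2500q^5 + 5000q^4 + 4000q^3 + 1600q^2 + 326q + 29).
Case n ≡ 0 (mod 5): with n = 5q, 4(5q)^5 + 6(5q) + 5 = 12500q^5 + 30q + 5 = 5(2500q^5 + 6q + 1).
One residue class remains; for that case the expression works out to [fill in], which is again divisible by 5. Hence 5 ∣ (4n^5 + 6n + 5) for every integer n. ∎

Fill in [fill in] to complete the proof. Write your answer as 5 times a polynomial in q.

5(2500q^5 + 7500q^4 + 9000q^3 + 5400q^2 + 1626q + 199)

Only n ≡ 3 (mod 5) is unaccounted for. Put n = 5q+3:
4(5q+3)^5 + 6(5q+3) + 5 expands to 12500q^5 + 37500q^4 + 45000q^3 + 27000q^2 + 8130q + 995,
and factoring out 5 leaves 5(2500q^5 + 7500q^4 + 9000q^3 + 5400q^2 + 1626q + 199).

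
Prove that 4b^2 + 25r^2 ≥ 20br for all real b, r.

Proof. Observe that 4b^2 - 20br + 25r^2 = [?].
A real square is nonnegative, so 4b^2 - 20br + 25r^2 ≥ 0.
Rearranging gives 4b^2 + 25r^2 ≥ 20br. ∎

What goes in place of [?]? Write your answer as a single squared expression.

4b^2 - 20br + 25r^2 is a perfect-square trinomial: the outer terms are (2b)^2 and (5r)^2, and the cross term is -2·2b·5r.
So 4b^2 - 20br + 25r^2 = (2b - 5r)^2 ≥ 0.

(2b - 5r)^2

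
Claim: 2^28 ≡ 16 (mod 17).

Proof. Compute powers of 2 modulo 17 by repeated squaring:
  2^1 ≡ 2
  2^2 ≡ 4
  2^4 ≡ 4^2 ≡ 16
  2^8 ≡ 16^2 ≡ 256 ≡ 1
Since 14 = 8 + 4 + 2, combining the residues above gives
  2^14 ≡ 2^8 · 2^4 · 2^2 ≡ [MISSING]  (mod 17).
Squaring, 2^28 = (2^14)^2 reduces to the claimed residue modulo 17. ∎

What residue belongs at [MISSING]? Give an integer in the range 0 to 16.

2^8 · 2^4 · 2^2 ≡ 1 · 16 · 4 = 64.
64 mod 17 = 13, so 2^14 ≡ 13 (mod 17).

13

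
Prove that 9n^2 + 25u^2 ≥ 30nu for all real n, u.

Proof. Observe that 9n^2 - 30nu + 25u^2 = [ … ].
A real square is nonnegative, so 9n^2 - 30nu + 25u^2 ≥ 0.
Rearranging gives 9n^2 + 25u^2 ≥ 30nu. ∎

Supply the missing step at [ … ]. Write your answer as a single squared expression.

9n^2 - 30nu + 25u^2 is a perfect-square trinomial: the outer terms are (3n)^2 and (5u)^2, and the cross term is -2·3n·5u.
So 9n^2 - 30nu + 25u^2 = (3n - 5u)^2 ≥ 0.

(3n - 5u)^2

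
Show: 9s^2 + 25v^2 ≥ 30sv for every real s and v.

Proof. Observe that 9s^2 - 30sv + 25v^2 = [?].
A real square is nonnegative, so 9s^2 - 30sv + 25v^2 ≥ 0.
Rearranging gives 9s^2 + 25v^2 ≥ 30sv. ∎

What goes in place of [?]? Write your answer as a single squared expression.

9s^2 - 30sv + 25v^2 is a perfect-square trinomial: the outer terms are (3s)^2 and (5v)^2, and the cross term is -2·3s·5v.
So 9s^2 - 30sv + 25v^2 = (3s - 5v)^2 ≥ 0.

(3s - 5v)^2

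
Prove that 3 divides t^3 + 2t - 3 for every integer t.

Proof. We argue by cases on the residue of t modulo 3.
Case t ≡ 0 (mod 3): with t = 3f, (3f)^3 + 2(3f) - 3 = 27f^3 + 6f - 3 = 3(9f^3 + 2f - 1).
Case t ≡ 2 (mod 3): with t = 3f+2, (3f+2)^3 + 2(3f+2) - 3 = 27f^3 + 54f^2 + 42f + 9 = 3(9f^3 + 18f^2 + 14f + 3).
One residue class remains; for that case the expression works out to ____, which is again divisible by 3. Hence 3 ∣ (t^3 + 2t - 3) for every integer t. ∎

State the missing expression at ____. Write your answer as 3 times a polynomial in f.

3(9f^3 + 9f^2 + 5f)

The residues treated are {0, 2}, so the missing case is t ≡ 1 (mod 3); write t = 3f+1.
Then (3f+1)^3 + 2(3f+1) - 3 = 27f^3 + 27f^2 + 15f = 3(9f^3 + 9f^2 + 5f).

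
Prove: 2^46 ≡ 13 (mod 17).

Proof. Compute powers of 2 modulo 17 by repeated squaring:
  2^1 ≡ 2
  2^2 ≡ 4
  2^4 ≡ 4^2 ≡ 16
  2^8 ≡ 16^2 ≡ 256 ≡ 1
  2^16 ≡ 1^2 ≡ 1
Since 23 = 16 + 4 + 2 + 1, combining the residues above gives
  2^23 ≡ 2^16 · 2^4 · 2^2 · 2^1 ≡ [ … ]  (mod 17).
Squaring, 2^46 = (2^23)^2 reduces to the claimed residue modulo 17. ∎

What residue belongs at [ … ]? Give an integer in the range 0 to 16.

Multiply the listed residues: 1 · 16 · 4 · 2 = 16 → 64 → 128.
Reducing modulo 17: 128 = 7·17 + 9, so 2^23 ≡ 9.

9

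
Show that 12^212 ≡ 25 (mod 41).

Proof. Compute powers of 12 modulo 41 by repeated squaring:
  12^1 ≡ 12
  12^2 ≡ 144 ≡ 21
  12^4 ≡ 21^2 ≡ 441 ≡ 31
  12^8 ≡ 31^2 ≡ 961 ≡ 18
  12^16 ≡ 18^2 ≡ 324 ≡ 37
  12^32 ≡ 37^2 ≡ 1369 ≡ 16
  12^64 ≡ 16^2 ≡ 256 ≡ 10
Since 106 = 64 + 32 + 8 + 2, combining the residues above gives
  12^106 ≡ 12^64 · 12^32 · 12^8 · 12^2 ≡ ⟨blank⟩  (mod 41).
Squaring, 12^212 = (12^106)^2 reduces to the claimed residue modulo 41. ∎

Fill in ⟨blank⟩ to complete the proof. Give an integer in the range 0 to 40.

5

Multiply the listed residues: 10 · 16 · 18 · 21 = 160 → 2880 → 60480.
Reducing modulo 41: 60480 = 1475·41 + 5, so 12^106 ≡ 5.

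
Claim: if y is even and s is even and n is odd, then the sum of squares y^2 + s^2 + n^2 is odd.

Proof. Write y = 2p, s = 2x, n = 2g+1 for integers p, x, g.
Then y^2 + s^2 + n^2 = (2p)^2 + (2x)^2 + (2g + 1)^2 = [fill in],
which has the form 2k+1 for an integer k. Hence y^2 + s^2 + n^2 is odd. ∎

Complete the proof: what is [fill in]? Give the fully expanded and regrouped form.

2(2g^2 + 2g + 2p^2 + 2x^2) + 1

(2p)^2 + (2x)^2 + (2g + 1)^2 = 4g^2 + 4g + 4p^2 + 4x^2 + 1
= 2(2g^2 + 2g + 2p^2 + 2x^2) + 1.
Since 2g^2 + 2g + 2p^2 + 2x^2 is an integer, the sum of squares is of the form 2k+1 for an integer k.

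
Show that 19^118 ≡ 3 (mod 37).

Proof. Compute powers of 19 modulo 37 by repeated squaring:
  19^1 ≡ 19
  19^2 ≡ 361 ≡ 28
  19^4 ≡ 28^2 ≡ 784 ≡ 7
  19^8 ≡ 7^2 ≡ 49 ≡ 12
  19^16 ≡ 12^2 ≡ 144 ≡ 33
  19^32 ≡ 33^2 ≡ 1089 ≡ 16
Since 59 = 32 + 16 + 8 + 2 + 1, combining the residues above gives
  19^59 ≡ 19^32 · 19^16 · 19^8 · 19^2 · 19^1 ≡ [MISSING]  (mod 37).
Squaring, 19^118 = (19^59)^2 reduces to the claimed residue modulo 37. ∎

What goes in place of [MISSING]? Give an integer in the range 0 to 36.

15

Multiply the listed residues: 16 · 33 · 12 · 28 · 19 = 528 → 6336 → 177408 → 3370752.
Reducing modulo 37: 3370752 = 91101·37 + 15, so 19^59 ≡ 15.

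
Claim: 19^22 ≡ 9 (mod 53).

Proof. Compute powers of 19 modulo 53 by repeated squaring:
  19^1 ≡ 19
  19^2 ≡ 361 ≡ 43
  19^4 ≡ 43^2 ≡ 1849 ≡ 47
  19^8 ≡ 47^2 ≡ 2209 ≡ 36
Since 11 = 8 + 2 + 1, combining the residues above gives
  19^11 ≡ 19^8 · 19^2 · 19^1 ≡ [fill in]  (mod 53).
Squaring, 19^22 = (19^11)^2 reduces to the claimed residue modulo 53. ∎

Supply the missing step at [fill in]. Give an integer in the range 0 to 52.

Multiply the listed residues: 36 · 43 · 19 = 1548 → 29412.
Reducing modulo 53: 29412 = 554·53 + 50, so 19^11 ≡ 50.

50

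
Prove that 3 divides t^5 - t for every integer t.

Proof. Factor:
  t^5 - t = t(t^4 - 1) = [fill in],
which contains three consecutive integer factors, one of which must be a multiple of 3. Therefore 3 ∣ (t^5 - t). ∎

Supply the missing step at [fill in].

(t - 1)t(t + 1)(t^2 + 1)

t^4 - 1 = (t^2 - 1)(t^2 + 1), and t^2 - 1 = (t-1)(t+1).
So t(t^4 - 1) = (t - 1)t(t + 1)(t^2 + 1).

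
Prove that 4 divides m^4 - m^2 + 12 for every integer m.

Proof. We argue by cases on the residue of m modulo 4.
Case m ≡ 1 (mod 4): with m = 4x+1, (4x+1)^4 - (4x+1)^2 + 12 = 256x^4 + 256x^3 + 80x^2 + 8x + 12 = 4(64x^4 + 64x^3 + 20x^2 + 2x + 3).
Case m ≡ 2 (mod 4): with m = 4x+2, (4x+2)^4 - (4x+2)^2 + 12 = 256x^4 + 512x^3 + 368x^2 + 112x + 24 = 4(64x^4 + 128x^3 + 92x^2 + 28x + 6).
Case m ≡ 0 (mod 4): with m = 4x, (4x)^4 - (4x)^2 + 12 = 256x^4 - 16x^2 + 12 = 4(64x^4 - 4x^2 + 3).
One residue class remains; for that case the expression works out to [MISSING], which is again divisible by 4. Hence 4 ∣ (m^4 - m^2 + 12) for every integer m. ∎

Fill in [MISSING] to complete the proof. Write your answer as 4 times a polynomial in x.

4(64x^4 + 192x^3 + 212x^2 + 102x + 21)

Only m ≡ 3 (mod 4) is unaccounted for. Put m = 4x+3:
(4x+3)^4 - (4x+3)^2 + 12 expands to 256x^4 + 768x^3 + 848x^2 + 408x + 84,
and factoring out 4 leaves 4(64x^4 + 192x^3 + 212x^2 + 102x + 21).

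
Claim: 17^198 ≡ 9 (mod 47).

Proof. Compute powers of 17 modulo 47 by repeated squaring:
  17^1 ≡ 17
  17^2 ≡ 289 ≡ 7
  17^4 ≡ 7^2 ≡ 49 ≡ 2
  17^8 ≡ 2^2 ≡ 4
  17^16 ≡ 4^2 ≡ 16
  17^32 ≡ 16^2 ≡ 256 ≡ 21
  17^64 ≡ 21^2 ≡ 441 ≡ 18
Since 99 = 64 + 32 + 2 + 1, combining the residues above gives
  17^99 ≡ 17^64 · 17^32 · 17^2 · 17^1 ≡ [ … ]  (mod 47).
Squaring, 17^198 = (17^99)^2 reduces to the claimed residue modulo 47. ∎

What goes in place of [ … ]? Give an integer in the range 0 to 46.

3

17^64 · 17^32 · 17^2 · 17^1 ≡ 18 · 21 · 7 · 17 = 44982.
44982 mod 47 = 3, so 17^99 ≡ 3 (mod 47).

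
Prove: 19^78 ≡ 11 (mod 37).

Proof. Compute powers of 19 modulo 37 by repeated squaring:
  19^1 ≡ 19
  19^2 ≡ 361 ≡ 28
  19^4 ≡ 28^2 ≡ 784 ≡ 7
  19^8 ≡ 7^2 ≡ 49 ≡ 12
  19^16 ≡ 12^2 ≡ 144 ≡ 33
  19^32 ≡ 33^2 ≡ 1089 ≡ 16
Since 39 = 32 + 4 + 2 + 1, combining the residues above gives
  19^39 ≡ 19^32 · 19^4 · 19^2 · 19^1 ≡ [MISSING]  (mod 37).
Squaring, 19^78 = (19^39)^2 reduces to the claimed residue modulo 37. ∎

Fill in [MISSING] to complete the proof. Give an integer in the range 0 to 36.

14

Multiply the listed residues: 16 · 7 · 28 · 19 = 112 → 3136 → 59584.
Reducing modulo 37: 59584 = 1610·37 + 14, so 19^39 ≡ 14.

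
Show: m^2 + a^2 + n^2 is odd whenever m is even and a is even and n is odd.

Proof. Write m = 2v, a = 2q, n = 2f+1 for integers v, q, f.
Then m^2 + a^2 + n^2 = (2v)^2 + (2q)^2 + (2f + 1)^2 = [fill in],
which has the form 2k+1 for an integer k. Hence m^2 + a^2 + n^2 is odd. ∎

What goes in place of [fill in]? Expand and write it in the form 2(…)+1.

2(2f^2 + 2f + 2q^2 + 2v^2) + 1

Expanding: (2v)^2 + (2q)^2 + (2f + 1)^2 = 4f^2 + 4f + 4q^2 + 4v^2 + 1.
Every term except the constant is even, so this is 2(2f^2 + 2f + 2q^2 + 2v^2) + 1,
and 2f^2 + 2f + 2q^2 + 2v^2 ∈ ℤ gives the required form.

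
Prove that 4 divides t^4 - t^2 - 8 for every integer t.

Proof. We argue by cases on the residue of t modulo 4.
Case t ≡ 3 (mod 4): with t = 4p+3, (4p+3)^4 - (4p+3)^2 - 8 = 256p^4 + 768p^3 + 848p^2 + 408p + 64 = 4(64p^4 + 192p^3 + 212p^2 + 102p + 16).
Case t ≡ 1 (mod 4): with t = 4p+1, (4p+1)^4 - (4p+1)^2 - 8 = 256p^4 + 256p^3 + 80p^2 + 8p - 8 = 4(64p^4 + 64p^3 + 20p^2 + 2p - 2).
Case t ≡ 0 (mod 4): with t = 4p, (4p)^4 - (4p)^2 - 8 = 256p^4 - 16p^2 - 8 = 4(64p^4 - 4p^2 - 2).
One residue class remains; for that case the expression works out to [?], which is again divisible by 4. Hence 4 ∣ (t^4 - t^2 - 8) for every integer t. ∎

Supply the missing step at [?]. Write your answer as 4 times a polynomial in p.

4(64p^4 + 128p^3 + 92p^2 + 28p + 1)

The residues treated are {3, 1, 0}, so the missing case is t ≡ 2 (mod 4); write t = 4p+2.
Then (4p+2)^4 - (4p+2)^2 - 8 = 256p^4 + 512p^3 + 368p^2 + 112p + 4 = 4(64p^4 + 128p^3 + 92p^2 + 28p + 1).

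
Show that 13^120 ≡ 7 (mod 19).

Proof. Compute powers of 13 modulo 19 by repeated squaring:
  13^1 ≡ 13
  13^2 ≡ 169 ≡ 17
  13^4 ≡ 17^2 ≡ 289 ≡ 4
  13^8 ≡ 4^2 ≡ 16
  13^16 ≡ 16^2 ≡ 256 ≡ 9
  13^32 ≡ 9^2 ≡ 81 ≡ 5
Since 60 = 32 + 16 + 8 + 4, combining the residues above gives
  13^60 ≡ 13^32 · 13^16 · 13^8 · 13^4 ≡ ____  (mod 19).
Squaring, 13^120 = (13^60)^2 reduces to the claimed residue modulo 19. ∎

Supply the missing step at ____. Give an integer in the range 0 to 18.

11

13^32 · 13^16 · 13^8 · 13^4 ≡ 5 · 9 · 16 · 4 = 2880.
2880 mod 19 = 11, so 13^60 ≡ 11 (mod 19).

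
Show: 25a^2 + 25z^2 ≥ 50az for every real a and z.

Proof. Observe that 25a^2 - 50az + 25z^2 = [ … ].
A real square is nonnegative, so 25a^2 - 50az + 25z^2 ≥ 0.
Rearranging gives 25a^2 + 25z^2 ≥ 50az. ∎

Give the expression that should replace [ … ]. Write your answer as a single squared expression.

The leading and trailing coefficients are 5^2 and 5^2, and 50 = 2·5·5, so the trinomial is (5a - 5z)^2.
Hence 25a^2 - 50az + 25z^2 ≥ 0.

(5a - 5z)^2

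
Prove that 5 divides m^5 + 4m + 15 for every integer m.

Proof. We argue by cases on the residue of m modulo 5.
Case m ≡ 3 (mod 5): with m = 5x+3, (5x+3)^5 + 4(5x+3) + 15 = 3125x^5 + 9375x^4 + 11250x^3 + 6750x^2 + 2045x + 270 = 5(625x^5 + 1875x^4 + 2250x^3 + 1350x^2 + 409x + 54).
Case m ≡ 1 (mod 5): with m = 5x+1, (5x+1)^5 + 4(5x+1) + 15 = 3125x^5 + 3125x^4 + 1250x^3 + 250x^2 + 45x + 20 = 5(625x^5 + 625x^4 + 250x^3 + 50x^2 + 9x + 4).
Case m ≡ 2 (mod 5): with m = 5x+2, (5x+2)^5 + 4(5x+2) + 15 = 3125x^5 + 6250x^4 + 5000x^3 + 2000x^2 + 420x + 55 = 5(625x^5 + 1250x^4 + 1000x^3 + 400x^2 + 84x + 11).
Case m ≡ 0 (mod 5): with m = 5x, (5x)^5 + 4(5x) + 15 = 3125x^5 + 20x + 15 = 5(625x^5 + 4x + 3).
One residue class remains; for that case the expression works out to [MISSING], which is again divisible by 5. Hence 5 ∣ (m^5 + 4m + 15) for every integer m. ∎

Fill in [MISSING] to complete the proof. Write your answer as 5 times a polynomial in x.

5(625x^5 + 2500x^4 + 4000x^3 + 3200x^2 + 1284x + 211)

The residues treated are {3, 1, 2, 0}, so the missing case is m ≡ 4 (mod 5); write m = 5x+4.
Then (5x+4)^5 + 4(5x+4) + 15 = 3125x^5 + 12500x^4 + 20000x^3 + 16000x^2 + 6420x + 1055 = 5(625x^5 + 2500x^4 + 4000x^3 + 3200x^2 + 1284x + 211).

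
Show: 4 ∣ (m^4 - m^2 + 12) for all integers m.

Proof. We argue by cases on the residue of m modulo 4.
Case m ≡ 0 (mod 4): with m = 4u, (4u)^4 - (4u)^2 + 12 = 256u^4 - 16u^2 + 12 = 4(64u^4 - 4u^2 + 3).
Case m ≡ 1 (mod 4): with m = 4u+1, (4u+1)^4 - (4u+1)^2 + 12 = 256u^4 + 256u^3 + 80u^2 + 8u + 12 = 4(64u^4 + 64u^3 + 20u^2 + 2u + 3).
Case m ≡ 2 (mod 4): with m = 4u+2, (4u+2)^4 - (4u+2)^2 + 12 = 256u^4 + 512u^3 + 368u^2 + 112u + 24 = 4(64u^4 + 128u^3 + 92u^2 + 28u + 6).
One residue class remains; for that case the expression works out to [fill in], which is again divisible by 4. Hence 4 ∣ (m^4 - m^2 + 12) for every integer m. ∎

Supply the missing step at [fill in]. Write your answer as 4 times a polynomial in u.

4(64u^4 + 192u^3 + 212u^2 + 102u + 21)

Only m ≡ 3 (mod 4) is unaccounted for. Put m = 4u+3:
(4u+3)^4 - (4u+3)^2 + 12 expands to 256u^4 + 768u^3 + 848u^2 + 408u + 84,
and factoring out 4 leaves 4(64u^4 + 192u^3 + 212u^2 + 102u + 21).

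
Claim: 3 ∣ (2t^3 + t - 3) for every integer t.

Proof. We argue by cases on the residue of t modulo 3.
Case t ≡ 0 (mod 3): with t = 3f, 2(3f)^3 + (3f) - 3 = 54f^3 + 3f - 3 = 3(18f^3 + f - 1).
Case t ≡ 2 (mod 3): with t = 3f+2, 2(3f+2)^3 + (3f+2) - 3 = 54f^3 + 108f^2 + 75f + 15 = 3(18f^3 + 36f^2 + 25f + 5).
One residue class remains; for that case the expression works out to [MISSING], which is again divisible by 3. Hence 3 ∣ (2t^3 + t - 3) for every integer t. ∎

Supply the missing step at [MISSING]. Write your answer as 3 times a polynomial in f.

3(18f^3 + 18f^2 + 7f)

Only t ≡ 1 (mod 3) is unaccounted for. Put t = 3f+1:
2(3f+1)^3 + (3f+1) - 3 expands to 54f^3 + 54f^2 + 21f,
and factoring out 3 leaves 3(18f^3 + 18f^2 + 7f).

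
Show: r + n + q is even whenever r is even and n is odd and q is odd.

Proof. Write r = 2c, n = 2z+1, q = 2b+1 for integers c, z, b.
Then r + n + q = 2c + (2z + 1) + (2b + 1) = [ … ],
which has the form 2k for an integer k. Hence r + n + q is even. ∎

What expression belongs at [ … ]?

2(b + c + z + 1)

Expanding: 2c + (2z + 1) + (2b + 1) = 2b + 2c + 2z + 2.
Every term is even; pulling out the factor of 2 gives 2(b + c + z + 1).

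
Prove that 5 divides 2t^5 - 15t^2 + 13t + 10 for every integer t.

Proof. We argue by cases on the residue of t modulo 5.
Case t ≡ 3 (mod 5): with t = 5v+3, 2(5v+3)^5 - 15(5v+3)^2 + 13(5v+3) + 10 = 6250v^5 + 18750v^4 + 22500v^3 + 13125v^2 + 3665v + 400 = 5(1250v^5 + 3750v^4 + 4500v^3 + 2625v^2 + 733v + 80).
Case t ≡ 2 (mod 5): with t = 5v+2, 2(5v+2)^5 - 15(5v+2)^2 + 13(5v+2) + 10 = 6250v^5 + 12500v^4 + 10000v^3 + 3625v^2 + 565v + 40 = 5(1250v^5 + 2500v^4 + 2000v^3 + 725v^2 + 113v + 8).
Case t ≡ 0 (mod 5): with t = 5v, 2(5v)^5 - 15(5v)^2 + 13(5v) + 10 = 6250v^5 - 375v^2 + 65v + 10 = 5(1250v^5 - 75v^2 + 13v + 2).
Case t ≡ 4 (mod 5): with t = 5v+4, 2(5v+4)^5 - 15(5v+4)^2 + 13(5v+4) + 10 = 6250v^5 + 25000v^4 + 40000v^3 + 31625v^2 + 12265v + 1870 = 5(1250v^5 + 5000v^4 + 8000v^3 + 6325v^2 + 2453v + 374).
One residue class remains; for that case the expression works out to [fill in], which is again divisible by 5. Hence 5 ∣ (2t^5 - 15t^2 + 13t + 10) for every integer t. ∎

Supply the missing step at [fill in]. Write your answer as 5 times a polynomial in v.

Only t ≡ 1 (mod 5) is unaccounted for. Put t = 5v+1:
2(5v+1)^5 - 15(5v+1)^2 + 13(5v+1) + 10 expands to 6250v^5 + 6250v^4 + 2500v^3 + 125v^2 - 35v + 10,
and factoring out 5 leaves 5(1250v^5 + 1250v^4 + 500v^3 + 25v^2 - 7v + 2).

5(1250v^5 + 1250v^4 + 500v^3 + 25v^2 - 7v + 2)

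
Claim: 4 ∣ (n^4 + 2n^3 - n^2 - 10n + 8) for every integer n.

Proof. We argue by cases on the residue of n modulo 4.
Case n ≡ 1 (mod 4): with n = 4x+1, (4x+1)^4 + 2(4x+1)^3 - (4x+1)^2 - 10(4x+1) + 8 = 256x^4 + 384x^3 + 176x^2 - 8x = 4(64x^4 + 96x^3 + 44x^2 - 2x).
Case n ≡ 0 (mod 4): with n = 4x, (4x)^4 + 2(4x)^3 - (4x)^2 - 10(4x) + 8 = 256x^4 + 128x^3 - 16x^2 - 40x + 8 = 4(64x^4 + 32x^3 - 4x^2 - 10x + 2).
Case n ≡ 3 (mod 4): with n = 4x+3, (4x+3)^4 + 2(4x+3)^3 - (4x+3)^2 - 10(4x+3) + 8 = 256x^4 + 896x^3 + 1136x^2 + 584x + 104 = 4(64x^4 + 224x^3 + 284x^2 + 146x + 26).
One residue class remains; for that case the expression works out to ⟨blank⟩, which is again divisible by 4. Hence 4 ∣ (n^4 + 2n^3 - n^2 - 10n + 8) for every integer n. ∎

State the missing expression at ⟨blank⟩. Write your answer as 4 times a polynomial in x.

The residues treated are {1, 0, 3}, so the missing case is n ≡ 2 (mod 4); write n = 4x+2.
Then (4x+2)^4 + 2(4x+2)^3 - (4x+2)^2 - 10(4x+2) + 8 = 256x^4 + 640x^3 + 560x^2 + 168x + 16 = 4(64x^4 + 160x^3 + 140x^2 + 42x + 4).

4(64x^4 + 160x^3 + 140x^2 + 42x + 4)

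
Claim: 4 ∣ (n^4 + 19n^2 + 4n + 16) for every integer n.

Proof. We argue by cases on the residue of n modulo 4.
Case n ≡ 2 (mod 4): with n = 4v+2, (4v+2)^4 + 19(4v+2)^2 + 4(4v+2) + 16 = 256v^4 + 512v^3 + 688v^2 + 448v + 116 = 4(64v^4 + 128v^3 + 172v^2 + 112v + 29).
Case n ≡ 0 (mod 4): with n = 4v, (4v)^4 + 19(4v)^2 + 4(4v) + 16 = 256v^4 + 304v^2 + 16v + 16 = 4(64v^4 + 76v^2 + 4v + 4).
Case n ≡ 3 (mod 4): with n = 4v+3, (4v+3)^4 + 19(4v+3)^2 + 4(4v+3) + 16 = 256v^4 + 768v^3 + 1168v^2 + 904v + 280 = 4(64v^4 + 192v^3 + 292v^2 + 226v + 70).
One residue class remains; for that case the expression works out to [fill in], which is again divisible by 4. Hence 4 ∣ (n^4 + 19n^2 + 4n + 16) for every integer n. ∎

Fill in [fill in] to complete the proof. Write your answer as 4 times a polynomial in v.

4(64v^4 + 64v^3 + 100v^2 + 46v + 10)

Only n ≡ 1 (mod 4) is unaccounted for. Put n = 4v+1:
(4v+1)^4 + 19(4v+1)^2 + 4(4v+1) + 16 expands to 256v^4 + 256v^3 + 400v^2 + 184v + 40,
and factoring out 4 leaves 4(64v^4 + 64v^3 + 100v^2 + 46v + 10).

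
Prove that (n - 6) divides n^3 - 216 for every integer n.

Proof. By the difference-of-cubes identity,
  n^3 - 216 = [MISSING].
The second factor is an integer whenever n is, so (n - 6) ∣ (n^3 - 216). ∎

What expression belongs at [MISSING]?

a^3 - b^3 = (a - b)(a^2 + ab + b^2). With a = n, b = 6:
n^3 - 216 = (n - 6)(n^2 + 6n + 36).

(n - 6)(n^2 + 6n + 36)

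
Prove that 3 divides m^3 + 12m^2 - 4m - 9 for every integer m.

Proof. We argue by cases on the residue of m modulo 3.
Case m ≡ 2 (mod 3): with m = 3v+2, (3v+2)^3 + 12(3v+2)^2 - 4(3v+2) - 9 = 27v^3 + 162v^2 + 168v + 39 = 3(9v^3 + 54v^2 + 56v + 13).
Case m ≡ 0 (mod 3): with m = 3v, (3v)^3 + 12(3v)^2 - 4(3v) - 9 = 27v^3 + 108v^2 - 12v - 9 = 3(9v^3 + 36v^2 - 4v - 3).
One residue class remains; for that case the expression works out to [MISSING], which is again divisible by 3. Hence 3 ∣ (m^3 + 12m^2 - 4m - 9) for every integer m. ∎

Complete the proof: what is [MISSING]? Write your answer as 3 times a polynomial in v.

3(9v^3 + 45v^2 + 23v)

The residues treated are {2, 0}, so the missing case is m ≡ 1 (mod 3); write m = 3v+1.
Then (3v+1)^3 + 12(3v+1)^2 - 4(3v+1) - 9 = 27v^3 + 135v^2 + 69v = 3(9v^3 + 45v^2 + 23v).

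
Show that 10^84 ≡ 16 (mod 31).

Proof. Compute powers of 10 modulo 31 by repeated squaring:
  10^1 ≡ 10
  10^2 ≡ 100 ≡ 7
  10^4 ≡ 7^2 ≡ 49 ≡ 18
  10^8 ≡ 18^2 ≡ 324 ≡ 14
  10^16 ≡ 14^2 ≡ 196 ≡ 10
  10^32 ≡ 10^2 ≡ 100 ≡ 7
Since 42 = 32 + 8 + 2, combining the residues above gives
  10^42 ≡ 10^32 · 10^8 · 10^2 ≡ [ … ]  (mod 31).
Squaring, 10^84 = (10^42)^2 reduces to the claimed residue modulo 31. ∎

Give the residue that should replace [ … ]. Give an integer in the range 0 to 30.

4

Multiply the listed residues: 7 · 14 · 7 = 98 → 686.
Reducing modulo 31: 686 = 22·31 + 4, so 10^42 ≡ 4.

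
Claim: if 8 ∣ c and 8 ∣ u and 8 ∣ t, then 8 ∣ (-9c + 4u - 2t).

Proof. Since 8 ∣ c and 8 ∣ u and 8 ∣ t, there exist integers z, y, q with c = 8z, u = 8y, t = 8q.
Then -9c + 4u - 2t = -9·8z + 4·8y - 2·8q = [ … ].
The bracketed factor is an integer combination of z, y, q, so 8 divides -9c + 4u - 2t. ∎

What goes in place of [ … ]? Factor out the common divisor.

Pull the common 8 out of every term: -9·8z + 4·8y - 2·8q = 8(-2q + 4y - 9z).
-2q + 4y - 9z is an integer, which exhibits the divisibility.

8(-2q + 4y - 9z)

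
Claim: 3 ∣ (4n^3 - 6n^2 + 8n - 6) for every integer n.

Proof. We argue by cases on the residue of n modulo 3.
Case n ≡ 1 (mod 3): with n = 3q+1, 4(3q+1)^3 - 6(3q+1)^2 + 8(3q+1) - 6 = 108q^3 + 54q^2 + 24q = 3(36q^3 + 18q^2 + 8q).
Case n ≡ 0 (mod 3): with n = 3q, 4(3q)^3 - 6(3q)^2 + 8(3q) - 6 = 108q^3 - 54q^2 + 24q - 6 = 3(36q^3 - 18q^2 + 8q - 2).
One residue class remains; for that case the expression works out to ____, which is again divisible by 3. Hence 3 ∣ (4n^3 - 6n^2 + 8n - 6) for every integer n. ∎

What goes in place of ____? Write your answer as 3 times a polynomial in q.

3(36q^3 + 54q^2 + 32q + 6)

Only n ≡ 2 (mod 3) is unaccounted for. Put n = 3q+2:
4(3q+2)^3 - 6(3q+2)^2 + 8(3q+2) - 6 expands to 108q^3 + 162q^2 + 96q + 18,
and factoring out 3 leaves 3(36q^3 + 54q^2 + 32q + 6).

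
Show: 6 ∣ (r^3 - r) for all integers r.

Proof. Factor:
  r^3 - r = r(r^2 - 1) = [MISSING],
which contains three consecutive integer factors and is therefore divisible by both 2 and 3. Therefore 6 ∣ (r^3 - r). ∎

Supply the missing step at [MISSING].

(r - 1)r(r + 1)

r(r^2 - 1) = r(r - 1)(r + 1) = (r - 1)r(r + 1).
These three factors are consecutive integers, so their product is divisible by 6.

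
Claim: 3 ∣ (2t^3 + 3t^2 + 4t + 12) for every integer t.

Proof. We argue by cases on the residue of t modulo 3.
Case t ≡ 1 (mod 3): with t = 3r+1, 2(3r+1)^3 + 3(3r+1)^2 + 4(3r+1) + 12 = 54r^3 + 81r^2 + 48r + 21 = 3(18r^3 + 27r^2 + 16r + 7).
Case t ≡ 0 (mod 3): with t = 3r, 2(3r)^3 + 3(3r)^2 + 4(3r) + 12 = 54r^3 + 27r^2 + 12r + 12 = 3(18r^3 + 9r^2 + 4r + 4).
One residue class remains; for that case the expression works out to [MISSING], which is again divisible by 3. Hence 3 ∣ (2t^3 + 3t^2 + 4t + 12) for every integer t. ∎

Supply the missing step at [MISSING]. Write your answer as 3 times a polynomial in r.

3(18r^3 + 45r^2 + 40r + 16)

The residues treated are {1, 0}, so the missing case is t ≡ 2 (mod 3); write t = 3r+2.
Then 2(3r+2)^3 + 3(3r+2)^2 + 4(3r+2) + 12 = 54r^3 + 135r^2 + 120r + 48 = 3(18r^3 + 45r^2 + 40r + 16).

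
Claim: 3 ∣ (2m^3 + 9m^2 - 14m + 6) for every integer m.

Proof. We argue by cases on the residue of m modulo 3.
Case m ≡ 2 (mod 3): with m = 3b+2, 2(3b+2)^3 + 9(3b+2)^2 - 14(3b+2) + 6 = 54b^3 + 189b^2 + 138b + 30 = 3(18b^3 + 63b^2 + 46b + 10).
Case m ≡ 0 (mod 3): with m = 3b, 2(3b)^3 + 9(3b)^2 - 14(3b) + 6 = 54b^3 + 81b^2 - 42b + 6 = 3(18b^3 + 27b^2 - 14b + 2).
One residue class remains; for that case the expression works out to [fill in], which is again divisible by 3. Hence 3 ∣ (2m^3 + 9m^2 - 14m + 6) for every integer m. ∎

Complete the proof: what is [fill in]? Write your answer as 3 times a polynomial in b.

Only m ≡ 1 (mod 3) is unaccounted for. Put m = 3b+1:
2(3b+1)^3 + 9(3b+1)^2 - 14(3b+1) + 6 expands to 54b^3 + 135b^2 + 30b + 3,
and factoring out 3 leaves 3(18b^3 + 45b^2 + 10b + 1).

3(18b^3 + 45b^2 + 10b + 1)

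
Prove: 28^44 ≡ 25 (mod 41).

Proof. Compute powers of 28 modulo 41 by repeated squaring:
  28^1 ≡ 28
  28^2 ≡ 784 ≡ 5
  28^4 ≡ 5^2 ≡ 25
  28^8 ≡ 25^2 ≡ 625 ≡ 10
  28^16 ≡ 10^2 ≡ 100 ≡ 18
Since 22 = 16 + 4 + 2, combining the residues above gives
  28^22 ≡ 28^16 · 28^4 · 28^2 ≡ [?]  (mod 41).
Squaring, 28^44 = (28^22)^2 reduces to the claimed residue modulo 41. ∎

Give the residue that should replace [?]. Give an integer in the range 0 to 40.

Multiply the listed residues: 18 · 25 · 5 = 450 → 2250.
Reducing modulo 41: 2250 = 54·41 + 36, so 28^22 ≡ 36.

36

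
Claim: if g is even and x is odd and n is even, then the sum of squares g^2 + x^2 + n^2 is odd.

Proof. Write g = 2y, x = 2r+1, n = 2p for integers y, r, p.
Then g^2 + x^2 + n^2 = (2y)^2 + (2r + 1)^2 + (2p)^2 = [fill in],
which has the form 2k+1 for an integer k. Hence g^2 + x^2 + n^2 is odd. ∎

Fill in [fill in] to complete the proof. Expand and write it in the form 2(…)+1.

(2y)^2 + (2r + 1)^2 + (2p)^2 = 4p^2 + 4r^2 + 4r + 4y^2 + 1
= 2(2p^2 + 2r^2 + 2r + 2y^2) + 1.
Since 2p^2 + 2r^2 + 2r + 2y^2 is an integer, the sum of squares is of the form 2k+1 for an integer k.

2(2p^2 + 2r^2 + 2r + 2y^2) + 1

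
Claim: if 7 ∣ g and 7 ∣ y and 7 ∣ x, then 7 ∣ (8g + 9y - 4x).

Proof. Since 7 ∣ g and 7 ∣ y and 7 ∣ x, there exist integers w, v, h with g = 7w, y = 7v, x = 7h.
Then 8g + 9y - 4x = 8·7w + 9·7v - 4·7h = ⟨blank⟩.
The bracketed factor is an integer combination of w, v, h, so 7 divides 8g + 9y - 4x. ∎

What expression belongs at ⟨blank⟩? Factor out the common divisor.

7(-4h + 9v + 8w)

Each term has a factor of 7: 8·7w + 9·7v - 4·7h = 7·(-4h + 9v + 8w).
Since -4h + 9v + 8w is an integer, 7 ∣ (8g + 9y - 4x).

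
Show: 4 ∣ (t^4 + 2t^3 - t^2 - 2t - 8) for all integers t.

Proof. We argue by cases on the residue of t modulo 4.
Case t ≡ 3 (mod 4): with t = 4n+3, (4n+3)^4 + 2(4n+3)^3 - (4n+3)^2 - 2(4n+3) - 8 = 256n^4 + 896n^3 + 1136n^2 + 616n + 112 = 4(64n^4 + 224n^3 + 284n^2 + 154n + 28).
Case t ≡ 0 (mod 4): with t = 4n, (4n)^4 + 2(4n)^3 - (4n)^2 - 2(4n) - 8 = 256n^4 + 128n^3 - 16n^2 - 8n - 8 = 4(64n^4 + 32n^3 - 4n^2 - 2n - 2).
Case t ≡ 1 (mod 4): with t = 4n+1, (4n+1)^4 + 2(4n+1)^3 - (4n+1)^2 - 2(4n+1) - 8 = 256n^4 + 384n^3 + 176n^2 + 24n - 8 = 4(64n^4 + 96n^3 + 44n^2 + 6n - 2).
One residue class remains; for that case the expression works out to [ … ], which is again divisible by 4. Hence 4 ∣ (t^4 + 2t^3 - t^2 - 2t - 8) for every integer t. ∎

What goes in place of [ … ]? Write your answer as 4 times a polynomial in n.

The residues treated are {3, 0, 1}, so the missing case is t ≡ 2 (mod 4); write t = 4n+2.
Then (4n+2)^4 + 2(4n+2)^3 - (4n+2)^2 - 2(4n+2) - 8 = 256n^4 + 640n^3 + 560n^2 + 200n + 16 = 4(64n^4 + 160n^3 + 140n^2 + 50n + 4).

4(64n^4 + 160n^3 + 140n^2 + 50n + 4)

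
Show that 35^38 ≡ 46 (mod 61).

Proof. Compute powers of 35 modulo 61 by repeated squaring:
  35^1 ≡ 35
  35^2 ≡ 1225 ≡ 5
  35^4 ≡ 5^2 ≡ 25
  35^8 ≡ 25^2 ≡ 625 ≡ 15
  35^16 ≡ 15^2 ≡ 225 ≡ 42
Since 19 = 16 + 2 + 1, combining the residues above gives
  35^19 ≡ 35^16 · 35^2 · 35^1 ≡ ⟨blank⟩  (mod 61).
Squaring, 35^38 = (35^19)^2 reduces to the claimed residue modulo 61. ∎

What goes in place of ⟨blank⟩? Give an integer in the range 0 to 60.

30

35^16 · 35^2 · 35^1 ≡ 42 · 5 · 35 = 7350.
7350 mod 61 = 30, so 35^19 ≡ 30 (mod 61).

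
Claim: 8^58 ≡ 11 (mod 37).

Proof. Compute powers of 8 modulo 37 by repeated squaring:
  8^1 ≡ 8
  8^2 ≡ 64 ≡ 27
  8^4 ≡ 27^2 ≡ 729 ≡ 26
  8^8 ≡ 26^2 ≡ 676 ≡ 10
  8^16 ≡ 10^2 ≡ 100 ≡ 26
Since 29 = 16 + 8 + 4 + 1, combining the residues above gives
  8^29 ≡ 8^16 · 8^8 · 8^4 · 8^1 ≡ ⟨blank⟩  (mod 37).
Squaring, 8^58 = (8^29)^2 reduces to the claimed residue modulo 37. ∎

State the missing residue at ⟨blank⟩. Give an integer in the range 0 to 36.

8^16 · 8^8 · 8^4 · 8^1 ≡ 26 · 10 · 26 · 8 = 54080.
54080 mod 37 = 23, so 8^29 ≡ 23 (mod 37).

23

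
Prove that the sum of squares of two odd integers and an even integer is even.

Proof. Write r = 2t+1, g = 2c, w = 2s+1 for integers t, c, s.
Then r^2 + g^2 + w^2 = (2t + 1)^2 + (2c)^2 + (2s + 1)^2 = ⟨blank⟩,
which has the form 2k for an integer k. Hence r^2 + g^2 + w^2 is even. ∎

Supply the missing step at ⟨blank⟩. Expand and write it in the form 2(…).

Expanding: (2t + 1)^2 + (2c)^2 + (2s + 1)^2 = 4c^2 + 4s^2 + 4s + 4t^2 + 4t + 2.
Every term is even; pulling out the factor of 2 gives 2(2c^2 + 2s^2 + 2s + 2t^2 + 2t + 1).

2(2c^2 + 2s^2 + 2s + 2t^2 + 2t + 1)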